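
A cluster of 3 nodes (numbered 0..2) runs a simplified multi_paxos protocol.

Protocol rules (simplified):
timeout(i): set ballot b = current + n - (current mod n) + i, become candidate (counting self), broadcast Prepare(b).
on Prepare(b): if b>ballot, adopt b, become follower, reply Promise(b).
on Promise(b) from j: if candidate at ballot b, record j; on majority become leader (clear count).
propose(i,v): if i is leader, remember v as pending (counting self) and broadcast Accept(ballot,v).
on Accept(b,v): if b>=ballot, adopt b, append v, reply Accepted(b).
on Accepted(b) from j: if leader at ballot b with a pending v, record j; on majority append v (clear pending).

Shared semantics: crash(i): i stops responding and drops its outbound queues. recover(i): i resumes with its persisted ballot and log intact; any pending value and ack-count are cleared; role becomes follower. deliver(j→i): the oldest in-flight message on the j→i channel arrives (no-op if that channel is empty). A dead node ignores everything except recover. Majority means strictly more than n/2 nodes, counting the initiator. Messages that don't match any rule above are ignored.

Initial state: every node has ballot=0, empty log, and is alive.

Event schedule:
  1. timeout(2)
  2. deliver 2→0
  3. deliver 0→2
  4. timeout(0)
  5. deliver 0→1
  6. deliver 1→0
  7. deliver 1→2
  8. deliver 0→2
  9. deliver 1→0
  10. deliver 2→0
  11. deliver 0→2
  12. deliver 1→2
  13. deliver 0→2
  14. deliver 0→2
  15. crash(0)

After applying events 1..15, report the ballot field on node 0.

6

step 1 timeout(2): 2={cand,b=5,log=-}
step 2 deliver 2→0: 0={foll,b=5,log=-}
step 3 deliver 0→2: 2={lead,b=5,log=-}
step 4 timeout(0): 0={cand,b=6,log=-}
step 5 deliver 0→1: 1={foll,b=6,log=-}
step 6 deliver 1→0: 0={lead,b=6,log=-}
step 7 deliver 1→2: —
step 8 deliver 0→2: 2={foll,b=6,log=-}
step 9 deliver 1→0: —
step 10 deliver 2→0: —
step 11 deliver 0→2: —
step 12 deliver 1→2: —
step 13 deliver 0→2: —
step 14 deliver 0→2: —
step 15 crash(0): 0={✗lead,b=6,log=-}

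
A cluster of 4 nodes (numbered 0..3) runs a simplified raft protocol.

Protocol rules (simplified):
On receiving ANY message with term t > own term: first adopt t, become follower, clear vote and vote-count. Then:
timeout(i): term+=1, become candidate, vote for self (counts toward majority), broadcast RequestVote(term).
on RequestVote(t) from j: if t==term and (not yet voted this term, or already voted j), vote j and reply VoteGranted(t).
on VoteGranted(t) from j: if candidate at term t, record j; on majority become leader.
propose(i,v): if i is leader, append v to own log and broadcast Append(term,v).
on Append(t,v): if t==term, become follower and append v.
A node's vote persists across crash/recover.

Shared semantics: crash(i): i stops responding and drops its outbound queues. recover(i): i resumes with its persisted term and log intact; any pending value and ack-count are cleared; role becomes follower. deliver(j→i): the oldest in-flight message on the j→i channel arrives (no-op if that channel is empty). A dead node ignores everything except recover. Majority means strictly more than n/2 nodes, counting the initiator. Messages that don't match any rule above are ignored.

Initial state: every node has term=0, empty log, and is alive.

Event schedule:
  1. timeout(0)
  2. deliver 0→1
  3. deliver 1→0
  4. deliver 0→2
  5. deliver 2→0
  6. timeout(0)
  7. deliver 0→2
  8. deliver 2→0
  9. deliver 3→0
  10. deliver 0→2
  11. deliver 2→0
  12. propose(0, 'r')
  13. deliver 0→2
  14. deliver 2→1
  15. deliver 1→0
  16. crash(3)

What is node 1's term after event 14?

e1 timeout(0): 0[cand,t=1,-]
e2 deliver 0→1: 1[foll,t=1,-]
e3 deliver 1→0: ·
e4 deliver 0→2: 2[foll,t=1,-]
e5 deliver 2→0: 0[lead,t=1,-]
e6 timeout(0): 0[cand,t=2,-]
e7 deliver 0→2: 2[foll,t=2,-]
e8 deliver 2→0: ·
e9 deliver 3→0: ·
e10 deliver 0→2: ·
e11 deliver 2→0: ·
e12 propose(0,'r'): ·
e13 deliver 0→2: ·
e14 deliver 2→1: ·

1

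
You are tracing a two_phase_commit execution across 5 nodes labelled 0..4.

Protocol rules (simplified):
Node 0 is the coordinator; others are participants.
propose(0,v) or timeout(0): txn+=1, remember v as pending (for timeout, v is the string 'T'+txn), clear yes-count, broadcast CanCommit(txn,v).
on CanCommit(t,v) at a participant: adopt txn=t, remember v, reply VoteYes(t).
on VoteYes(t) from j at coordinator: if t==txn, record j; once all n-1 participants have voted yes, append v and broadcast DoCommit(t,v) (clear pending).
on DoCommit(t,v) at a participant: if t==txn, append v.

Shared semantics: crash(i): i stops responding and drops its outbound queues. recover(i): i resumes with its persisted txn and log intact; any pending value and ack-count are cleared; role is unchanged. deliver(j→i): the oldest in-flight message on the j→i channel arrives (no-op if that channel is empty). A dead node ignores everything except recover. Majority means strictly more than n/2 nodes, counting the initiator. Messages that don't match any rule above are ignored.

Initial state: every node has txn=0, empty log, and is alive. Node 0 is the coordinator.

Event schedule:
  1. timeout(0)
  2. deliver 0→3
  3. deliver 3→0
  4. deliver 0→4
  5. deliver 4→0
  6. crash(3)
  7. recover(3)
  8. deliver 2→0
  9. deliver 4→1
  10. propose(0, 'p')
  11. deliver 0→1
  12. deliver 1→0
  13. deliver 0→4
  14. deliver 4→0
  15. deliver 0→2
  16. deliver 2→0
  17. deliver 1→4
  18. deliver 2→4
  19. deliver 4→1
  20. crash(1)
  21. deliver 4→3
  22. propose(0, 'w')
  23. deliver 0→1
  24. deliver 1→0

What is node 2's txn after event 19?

1

e1 timeout(0): 0[coor,t=1,-]
e2 deliver 0→3: 3[part,t=1,-]
e3 deliver 3→0: ·
e4 deliver 0→4: 4[part,t=1,-]
e5 deliver 4→0: ·
e6 crash(3): 3[✗part,t=1,-]
e7 recover(3): 3[part,t=1,-]
e8 deliver 2→0: ·
e9 deliver 4→1: ·
e10 propose(0,'p'): 0[coor,t=2,-]
e11 deliver 0→1: 1[part,t=1,-]
e12 deliver 1→0: ·
e13 deliver 0→4: 4[part,t=2,-]
e14 deliver 4→0: ·
e15 deliver 0→2: 2[part,t=1,-]
e16 deliver 2→0: ·
e17 deliver 1→4: ·
e18 deliver 2→4: ·
e19 deliver 4→1: ·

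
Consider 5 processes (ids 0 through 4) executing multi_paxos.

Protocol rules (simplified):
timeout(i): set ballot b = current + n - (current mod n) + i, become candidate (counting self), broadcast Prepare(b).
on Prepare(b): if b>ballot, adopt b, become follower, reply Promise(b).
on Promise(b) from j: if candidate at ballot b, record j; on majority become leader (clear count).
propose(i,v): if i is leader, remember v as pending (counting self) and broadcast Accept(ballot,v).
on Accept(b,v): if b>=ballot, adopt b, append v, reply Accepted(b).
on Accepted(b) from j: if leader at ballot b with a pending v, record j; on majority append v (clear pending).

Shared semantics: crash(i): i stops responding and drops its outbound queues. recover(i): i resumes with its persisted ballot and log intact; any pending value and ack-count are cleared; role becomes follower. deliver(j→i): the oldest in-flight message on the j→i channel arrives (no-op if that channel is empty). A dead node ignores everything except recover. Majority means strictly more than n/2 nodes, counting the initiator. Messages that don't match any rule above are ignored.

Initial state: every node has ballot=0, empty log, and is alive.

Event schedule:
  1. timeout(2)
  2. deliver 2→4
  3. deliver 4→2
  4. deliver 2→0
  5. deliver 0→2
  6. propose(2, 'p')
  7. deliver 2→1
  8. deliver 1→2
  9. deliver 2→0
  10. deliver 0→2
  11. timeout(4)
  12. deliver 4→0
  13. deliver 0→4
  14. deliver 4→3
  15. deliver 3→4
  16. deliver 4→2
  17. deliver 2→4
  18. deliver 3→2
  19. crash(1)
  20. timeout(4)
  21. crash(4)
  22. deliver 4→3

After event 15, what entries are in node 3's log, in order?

empty

after 1 — timeout(2): n2:cand/b7/[-]
after 2 — deliver 2→4: n4:foll/b7/[-]
after 3 — deliver 4→2: ·
after 4 — deliver 2→0: n0:foll/b7/[-]
after 5 — deliver 0→2: n2:lead/b7/[-]
after 6 — propose(2,'p'): ·
after 7 — deliver 2→1: n1:foll/b7/[-]
after 8 — deliver 1→2: ·
after 9 — deliver 2→0: n0:foll/b7/[p]
after 10 — deliver 0→2: ·
after 11 — timeout(4): n4:cand/b14/[-]
after 12 — deliver 4→0: n0:foll/b14/[p]
after 13 — deliver 0→4: ·
after 14 — deliver 4→3: n3:foll/b14/[-]
after 15 — deliver 3→4: n4:lead/b14/[-]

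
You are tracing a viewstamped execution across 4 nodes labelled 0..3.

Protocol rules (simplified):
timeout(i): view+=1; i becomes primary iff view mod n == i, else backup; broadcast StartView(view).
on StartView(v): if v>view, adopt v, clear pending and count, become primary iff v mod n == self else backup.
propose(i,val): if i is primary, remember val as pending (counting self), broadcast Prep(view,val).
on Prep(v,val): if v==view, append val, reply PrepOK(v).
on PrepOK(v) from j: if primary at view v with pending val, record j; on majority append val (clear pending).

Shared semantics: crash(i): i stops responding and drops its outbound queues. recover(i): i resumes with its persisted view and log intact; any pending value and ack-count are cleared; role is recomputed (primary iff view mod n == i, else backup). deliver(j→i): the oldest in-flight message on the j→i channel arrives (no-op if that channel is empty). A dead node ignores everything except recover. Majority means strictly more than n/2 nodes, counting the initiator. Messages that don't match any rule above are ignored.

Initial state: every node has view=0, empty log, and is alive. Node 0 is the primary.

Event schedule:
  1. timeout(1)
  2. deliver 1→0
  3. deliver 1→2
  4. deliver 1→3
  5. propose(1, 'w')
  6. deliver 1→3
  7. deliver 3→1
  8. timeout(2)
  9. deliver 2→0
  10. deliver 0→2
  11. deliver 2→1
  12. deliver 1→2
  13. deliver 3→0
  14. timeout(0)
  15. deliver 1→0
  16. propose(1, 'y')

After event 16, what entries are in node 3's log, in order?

w

step 1 timeout(1): 1={prim,v=1,log=-}
step 2 deliver 1→0: 0={back,v=1,log=-}
step 3 deliver 1→2: 2={back,v=1,log=-}
step 4 deliver 1→3: 3={back,v=1,log=-}
step 5 propose(1,'w'): —
step 6 deliver 1→3: 3={back,v=1,log=w}
step 7 deliver 3→1: —
step 8 timeout(2): 2={prim,v=2,log=-}
step 9 deliver 2→0: 0={back,v=2,log=-}
step 10 deliver 0→2: —
step 11 deliver 2→1: 1={back,v=2,log=-}
step 12 deliver 1→2: —
step 13 deliver 3→0: —
step 14 timeout(0): 0={back,v=3,log=-}
step 15 deliver 1→0: —
step 16 propose(1,'y'): —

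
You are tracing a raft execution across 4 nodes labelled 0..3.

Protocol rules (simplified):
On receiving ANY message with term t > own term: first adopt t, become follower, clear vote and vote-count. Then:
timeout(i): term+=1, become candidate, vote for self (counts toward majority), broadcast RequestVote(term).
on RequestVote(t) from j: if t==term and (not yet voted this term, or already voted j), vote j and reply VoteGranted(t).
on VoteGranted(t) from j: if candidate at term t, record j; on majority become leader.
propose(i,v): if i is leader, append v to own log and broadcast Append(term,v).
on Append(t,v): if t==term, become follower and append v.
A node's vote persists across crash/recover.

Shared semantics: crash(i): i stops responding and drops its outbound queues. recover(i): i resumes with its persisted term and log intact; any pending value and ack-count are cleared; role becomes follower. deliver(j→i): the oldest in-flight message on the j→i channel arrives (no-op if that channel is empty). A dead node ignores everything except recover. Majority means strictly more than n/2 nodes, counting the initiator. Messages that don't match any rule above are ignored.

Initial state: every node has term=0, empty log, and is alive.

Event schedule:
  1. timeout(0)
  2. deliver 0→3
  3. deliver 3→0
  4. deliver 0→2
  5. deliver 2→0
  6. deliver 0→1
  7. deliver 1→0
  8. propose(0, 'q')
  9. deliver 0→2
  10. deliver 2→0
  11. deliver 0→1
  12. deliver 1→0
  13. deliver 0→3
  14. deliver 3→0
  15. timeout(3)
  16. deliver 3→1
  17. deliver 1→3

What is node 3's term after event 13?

1. timeout(0):  <0:cand t1 ->
2. deliver 0→3:  <3:foll t1 ->
3. deliver 3→0:  nop
4. deliver 0→2:  <2:foll t1 ->
5. deliver 2→0:  <0:lead t1 ->
6. deliver 0→1:  <1:foll t1 ->
7. deliver 1→0:  nop
8. propose(0,'q'):  <0:lead t1 q>
9. deliver 0→2:  <2:foll t1 q>
10. deliver 2→0:  nop
11. deliver 0→1:  <1:foll t1 q>
12. deliver 1→0:  nop
13. deliver 0→3:  <3:foll t1 q>

1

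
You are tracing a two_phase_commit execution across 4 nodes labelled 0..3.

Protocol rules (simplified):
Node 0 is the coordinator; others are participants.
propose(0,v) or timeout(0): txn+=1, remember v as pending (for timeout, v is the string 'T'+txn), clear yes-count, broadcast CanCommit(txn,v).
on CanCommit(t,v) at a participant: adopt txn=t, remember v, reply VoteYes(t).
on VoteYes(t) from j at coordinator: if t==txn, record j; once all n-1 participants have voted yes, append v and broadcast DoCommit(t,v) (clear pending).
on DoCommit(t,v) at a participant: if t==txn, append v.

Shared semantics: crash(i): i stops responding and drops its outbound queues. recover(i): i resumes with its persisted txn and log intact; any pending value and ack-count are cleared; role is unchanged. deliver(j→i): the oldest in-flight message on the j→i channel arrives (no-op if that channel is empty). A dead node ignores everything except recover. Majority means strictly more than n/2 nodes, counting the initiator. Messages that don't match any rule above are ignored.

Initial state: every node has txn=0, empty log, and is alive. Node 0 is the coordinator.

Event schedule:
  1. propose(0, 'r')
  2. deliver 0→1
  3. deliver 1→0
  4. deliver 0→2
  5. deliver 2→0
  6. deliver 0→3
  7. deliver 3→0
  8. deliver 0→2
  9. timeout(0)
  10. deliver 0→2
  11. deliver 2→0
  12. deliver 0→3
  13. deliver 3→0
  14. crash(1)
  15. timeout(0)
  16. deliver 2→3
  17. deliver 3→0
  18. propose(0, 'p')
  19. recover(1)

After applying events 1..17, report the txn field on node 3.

[1] propose(0,'r') → N0(coor t1 [-])
[2] deliver 0→1 → N1(part t1 [-])
[3] deliver 1→0 → ∅
[4] deliver 0→2 → N2(part t1 [-])
[5] deliver 2→0 → ∅
[6] deliver 0→3 → N3(part t1 [-])
[7] deliver 3→0 → N0(coor t1 [r])
[8] deliver 0→2 → N2(part t1 [r])
[9] timeout(0) → N0(coor t2 [r])
[10] deliver 0→2 → N2(part t2 [r])
[11] deliver 2→0 → ∅
[12] deliver 0→3 → N3(part t1 [r])
[13] deliver 3→0 → ∅
[14] crash(1) → N1(✗part t1 [-])
[15] timeout(0) → N0(coor t3 [r])
[16] deliver 2→3 → ∅
[17] deliver 3→0 → ∅

1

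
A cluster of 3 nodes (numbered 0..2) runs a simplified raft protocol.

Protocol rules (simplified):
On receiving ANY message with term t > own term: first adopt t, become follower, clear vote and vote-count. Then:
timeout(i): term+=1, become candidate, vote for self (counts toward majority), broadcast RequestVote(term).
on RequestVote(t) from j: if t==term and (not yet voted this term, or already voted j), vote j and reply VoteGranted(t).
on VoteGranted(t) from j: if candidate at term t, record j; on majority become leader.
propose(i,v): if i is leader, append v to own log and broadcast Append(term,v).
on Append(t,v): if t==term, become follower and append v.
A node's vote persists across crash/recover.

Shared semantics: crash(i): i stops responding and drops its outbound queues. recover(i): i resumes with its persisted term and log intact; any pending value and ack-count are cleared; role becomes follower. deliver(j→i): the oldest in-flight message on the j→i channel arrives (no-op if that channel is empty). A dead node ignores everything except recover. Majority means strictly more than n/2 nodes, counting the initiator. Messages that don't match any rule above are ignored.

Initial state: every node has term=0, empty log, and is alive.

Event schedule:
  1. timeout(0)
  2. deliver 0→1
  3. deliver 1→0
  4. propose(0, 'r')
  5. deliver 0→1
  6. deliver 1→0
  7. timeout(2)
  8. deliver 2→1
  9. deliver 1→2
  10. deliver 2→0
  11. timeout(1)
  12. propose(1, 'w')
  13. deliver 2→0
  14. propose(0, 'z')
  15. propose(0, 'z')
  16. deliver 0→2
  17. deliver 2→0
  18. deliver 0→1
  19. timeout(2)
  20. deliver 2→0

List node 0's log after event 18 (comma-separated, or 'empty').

r,z,z

1. timeout(0):  <0:cand t1 ->
2. deliver 0→1:  <1:foll t1 ->
3. deliver 1→0:  <0:lead t1 ->
4. propose(0,'r'):  <0:lead t1 r>
5. deliver 0→1:  <1:foll t1 r>
6. deliver 1→0:  nop
7. timeout(2):  <2:cand t1 ->
8. deliver 2→1:  nop
9. deliver 1→2:  nop
10. deliver 2→0:  nop
11. timeout(1):  <1:cand t2 r>
12. propose(1,'w'):  nop
13. deliver 2→0:  nop
14. propose(0,'z'):  <0:lead t1 r,z>
15. propose(0,'z'):  <0:lead t1 r,z,z>
16. deliver 0→2:  nop
17. deliver 2→0:  nop
18. deliver 0→1:  nop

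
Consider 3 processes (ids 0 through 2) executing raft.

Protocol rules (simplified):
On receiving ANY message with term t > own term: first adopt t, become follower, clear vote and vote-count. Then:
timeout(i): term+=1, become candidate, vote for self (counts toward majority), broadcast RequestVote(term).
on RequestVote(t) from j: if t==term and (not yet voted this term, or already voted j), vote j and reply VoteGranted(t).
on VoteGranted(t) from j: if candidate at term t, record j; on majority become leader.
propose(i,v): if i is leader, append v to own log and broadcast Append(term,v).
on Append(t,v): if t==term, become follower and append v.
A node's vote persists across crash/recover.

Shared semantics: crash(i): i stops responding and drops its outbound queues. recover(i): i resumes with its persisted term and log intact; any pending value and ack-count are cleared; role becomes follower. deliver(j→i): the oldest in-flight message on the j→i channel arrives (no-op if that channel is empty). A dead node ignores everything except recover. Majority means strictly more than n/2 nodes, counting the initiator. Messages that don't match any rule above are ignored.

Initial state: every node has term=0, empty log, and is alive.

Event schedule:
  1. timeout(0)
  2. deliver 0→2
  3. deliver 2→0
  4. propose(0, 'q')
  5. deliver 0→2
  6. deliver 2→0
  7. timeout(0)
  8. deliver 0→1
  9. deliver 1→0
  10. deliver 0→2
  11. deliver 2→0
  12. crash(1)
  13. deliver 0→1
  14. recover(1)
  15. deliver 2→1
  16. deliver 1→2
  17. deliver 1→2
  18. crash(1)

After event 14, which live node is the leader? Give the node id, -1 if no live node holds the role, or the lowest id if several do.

step 1 timeout(0): 0={cand,t=1,log=-}
step 2 deliver 0→2: 2={foll,t=1,log=-}
step 3 deliver 2→0: 0={lead,t=1,log=-}
step 4 propose(0,'q'): 0={lead,t=1,log=q}
step 5 deliver 0→2: 2={foll,t=1,log=q}
step 6 deliver 2→0: —
step 7 timeout(0): 0={cand,t=2,log=q}
step 8 deliver 0→1: 1={foll,t=1,log=-}
step 9 deliver 1→0: —
step 10 deliver 0→2: 2={foll,t=2,log=q}
step 11 deliver 2→0: 0={lead,t=2,log=q}
step 12 crash(1): 1={✗foll,t=1,log=-}
step 13 deliver 0→1: —
step 14 recover(1): 1={foll,t=1,log=-}

0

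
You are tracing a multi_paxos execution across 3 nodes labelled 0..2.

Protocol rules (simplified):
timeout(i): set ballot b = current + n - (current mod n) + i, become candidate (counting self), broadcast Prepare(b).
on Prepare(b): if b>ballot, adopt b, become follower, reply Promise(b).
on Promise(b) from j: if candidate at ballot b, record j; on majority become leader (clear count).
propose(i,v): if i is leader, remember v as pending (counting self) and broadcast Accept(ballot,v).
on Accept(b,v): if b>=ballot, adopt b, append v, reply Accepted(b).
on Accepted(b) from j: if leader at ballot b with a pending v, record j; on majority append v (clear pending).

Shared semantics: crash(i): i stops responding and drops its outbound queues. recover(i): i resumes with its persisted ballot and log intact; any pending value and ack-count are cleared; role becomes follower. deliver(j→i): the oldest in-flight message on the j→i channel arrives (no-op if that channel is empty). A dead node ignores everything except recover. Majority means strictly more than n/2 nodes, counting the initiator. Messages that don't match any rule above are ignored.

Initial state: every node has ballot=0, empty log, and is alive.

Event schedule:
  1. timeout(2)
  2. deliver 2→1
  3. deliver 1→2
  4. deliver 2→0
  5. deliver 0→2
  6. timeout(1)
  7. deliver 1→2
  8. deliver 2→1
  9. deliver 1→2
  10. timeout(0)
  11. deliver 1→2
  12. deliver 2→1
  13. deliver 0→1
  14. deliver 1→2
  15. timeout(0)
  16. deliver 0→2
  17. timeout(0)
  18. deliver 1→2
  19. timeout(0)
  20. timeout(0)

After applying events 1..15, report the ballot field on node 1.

step 1 timeout(2): 2={cand,b=5,log=-}
step 2 deliver 2→1: 1={foll,b=5,log=-}
step 3 deliver 1→2: 2={lead,b=5,log=-}
step 4 deliver 2→0: 0={foll,b=5,log=-}
step 5 deliver 0→2: —
step 6 timeout(1): 1={cand,b=7,log=-}
step 7 deliver 1→2: 2={foll,b=7,log=-}
step 8 deliver 2→1: 1={lead,b=7,log=-}
step 9 deliver 1→2: —
step 10 timeout(0): 0={cand,b=6,log=-}
step 11 deliver 1→2: —
step 12 deliver 2→1: —
step 13 deliver 0→1: —
step 14 deliver 1→2: —
step 15 timeout(0): 0={cand,b=9,log=-}

7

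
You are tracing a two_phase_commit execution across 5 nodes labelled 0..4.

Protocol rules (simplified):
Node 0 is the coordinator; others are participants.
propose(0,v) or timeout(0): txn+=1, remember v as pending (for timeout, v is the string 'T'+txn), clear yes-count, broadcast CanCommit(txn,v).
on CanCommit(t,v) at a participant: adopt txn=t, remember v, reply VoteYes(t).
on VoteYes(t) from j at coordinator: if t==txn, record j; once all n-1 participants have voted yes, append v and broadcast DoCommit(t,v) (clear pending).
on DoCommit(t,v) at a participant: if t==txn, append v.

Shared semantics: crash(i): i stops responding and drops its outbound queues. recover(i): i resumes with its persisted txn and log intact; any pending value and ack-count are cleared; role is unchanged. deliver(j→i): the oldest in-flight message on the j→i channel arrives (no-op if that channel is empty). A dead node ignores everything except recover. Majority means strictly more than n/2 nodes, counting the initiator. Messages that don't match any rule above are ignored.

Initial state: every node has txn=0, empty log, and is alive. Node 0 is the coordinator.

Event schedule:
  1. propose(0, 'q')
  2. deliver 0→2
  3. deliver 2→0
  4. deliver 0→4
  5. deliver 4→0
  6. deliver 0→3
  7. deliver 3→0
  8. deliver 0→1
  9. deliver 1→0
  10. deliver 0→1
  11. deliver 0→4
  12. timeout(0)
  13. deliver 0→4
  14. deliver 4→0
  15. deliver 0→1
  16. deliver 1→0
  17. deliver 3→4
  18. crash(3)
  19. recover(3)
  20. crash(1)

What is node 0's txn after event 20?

2

step 1 propose(0,'q'): 0={coor,t=1,log=-}
step 2 deliver 0→2: 2={part,t=1,log=-}
step 3 deliver 2→0: —
step 4 deliver 0→4: 4={part,t=1,log=-}
step 5 deliver 4→0: —
step 6 deliver 0→3: 3={part,t=1,log=-}
step 7 deliver 3→0: —
step 8 deliver 0→1: 1={part,t=1,log=-}
step 9 deliver 1→0: 0={coor,t=1,log=q}
step 10 deliver 0→1: 1={part,t=1,log=q}
step 11 deliver 0→4: 4={part,t=1,log=q}
step 12 timeout(0): 0={coor,t=2,log=q}
step 13 deliver 0→4: 4={part,t=2,log=q}
step 14 deliver 4→0: —
step 15 deliver 0→1: 1={part,t=2,log=q}
step 16 deliver 1→0: —
step 17 deliver 3→4: —
step 18 crash(3): 3={✗part,t=1,log=-}
step 19 recover(3): 3={part,t=1,log=-}
step 20 crash(1): 1={✗part,t=2,log=q}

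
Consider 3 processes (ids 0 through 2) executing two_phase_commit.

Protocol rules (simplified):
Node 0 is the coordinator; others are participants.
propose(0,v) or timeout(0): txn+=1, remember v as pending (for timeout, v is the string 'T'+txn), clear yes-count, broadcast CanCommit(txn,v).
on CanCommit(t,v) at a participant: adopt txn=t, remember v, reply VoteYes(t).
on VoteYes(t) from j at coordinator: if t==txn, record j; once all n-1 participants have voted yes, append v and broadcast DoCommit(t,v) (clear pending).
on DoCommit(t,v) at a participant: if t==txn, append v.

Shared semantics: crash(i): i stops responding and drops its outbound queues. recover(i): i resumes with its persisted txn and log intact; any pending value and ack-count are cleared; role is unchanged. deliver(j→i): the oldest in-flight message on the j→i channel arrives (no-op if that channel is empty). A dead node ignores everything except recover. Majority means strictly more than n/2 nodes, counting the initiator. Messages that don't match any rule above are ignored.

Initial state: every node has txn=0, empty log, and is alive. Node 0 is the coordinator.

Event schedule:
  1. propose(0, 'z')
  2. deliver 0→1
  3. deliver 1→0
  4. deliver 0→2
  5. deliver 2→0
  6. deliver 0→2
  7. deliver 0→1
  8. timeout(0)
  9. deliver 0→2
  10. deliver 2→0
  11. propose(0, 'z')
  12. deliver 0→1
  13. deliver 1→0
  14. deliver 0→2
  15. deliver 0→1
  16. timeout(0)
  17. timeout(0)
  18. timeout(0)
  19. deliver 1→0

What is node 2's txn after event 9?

step 1 propose(0,'z'): 0={coor,t=1,log=-}
step 2 deliver 0→1: 1={part,t=1,log=-}
step 3 deliver 1→0: —
step 4 deliver 0→2: 2={part,t=1,log=-}
step 5 deliver 2→0: 0={coor,t=1,log=z}
step 6 deliver 0→2: 2={part,t=1,log=z}
step 7 deliver 0→1: 1={part,t=1,log=z}
step 8 timeout(0): 0={coor,t=2,log=z}
step 9 deliver 0→2: 2={part,t=2,log=z}

2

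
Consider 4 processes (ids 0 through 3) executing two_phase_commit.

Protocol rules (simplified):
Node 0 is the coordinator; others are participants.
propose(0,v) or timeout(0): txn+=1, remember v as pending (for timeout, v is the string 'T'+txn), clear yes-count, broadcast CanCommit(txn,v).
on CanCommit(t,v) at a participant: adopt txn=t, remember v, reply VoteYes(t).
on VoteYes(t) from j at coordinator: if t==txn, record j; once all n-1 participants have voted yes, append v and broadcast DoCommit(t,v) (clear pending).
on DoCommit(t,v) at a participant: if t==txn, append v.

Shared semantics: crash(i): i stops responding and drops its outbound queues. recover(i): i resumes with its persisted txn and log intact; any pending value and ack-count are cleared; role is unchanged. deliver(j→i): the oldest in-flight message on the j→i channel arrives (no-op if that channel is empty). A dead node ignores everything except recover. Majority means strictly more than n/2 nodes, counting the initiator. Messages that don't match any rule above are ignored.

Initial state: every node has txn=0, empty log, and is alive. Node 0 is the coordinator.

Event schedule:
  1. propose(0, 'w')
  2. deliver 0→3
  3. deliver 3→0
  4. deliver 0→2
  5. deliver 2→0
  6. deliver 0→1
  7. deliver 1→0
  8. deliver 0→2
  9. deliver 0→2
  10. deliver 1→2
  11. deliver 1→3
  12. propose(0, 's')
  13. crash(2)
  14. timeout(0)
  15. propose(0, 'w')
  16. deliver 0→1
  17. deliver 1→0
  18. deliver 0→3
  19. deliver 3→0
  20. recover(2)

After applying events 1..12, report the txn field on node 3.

1

1. propose(0,'w'):  <0:coor t1 ->
2. deliver 0→3:  <3:part t1 ->
3. deliver 3→0:  nop
4. deliver 0→2:  <2:part t1 ->
5. deliver 2→0:  nop
6. deliver 0→1:  <1:part t1 ->
7. deliver 1→0:  <0:coor t1 w>
8. deliver 0→2:  <2:part t1 w>
9. deliver 0→2:  nop
10. deliver 1→2:  nop
11. deliver 1→3:  nop
12. propose(0,'s'):  <0:coor t2 w>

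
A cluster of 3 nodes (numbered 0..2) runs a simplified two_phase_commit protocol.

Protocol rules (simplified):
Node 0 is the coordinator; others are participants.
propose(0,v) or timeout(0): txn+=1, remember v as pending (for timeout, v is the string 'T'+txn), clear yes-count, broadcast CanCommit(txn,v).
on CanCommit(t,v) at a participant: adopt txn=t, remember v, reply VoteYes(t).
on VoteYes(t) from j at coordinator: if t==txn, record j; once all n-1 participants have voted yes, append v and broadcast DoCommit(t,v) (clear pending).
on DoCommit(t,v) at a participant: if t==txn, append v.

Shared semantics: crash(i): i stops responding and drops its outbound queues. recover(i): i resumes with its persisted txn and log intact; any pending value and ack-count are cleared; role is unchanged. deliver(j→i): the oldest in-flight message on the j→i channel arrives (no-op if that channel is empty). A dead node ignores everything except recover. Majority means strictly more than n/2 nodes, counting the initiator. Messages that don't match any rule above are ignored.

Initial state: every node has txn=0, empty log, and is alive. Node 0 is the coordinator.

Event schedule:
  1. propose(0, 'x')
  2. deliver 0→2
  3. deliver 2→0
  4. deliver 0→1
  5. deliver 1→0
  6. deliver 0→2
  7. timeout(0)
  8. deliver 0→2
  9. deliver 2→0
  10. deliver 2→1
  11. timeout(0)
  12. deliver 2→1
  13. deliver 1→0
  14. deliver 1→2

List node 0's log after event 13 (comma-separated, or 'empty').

x

e1 propose(0,'x'): 0[coor,t=1,-]
e2 deliver 0→2: 2[part,t=1,-]
e3 deliver 2→0: ·
e4 deliver 0→1: 1[part,t=1,-]
e5 deliver 1→0: 0[coor,t=1,x]
e6 deliver 0→2: 2[part,t=1,x]
e7 timeout(0): 0[coor,t=2,x]
e8 deliver 0→2: 2[part,t=2,x]
e9 deliver 2→0: ·
e10 deliver 2→1: ·
e11 timeout(0): 0[coor,t=3,x]
e12 deliver 2→1: ·
e13 deliver 1→0: ·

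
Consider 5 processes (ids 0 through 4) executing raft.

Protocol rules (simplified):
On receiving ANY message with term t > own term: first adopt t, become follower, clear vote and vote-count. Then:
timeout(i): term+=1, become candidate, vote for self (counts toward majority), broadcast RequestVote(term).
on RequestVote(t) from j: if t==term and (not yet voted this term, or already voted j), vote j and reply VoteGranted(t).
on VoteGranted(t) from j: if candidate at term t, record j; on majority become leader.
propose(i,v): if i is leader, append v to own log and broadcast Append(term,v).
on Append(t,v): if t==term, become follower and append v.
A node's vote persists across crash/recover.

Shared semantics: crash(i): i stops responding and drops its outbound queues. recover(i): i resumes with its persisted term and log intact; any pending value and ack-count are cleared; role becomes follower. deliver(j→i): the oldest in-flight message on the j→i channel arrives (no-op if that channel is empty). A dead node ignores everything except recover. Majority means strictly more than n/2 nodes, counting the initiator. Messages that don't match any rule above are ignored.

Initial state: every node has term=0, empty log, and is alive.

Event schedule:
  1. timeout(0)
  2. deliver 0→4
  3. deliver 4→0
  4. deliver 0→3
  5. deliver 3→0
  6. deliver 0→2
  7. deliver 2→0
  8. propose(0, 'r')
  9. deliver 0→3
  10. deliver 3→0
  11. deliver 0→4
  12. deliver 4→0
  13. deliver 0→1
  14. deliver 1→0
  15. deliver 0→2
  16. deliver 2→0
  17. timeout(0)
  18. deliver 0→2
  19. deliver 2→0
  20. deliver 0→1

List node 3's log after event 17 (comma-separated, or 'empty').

after 1 — timeout(0): n0:cand/t1/[-]
after 2 — deliver 0→4: n4:foll/t1/[-]
after 3 — deliver 4→0: ·
after 4 — deliver 0→3: n3:foll/t1/[-]
after 5 — deliver 3→0: n0:lead/t1/[-]
after 6 — deliver 0→2: n2:foll/t1/[-]
after 7 — deliver 2→0: ·
after 8 — propose(0,'r'): n0:lead/t1/[r]
after 9 — deliver 0→3: n3:foll/t1/[r]
after 10 — deliver 3→0: ·
after 11 — deliver 0→4: n4:foll/t1/[r]
after 12 — deliver 4→0: ·
after 13 — deliver 0→1: n1:foll/t1/[-]
after 14 — deliver 1→0: ·
after 15 — deliver 0→2: n2:foll/t1/[r]
after 16 — deliver 2→0: ·
after 17 — timeout(0): n0:cand/t2/[r]

r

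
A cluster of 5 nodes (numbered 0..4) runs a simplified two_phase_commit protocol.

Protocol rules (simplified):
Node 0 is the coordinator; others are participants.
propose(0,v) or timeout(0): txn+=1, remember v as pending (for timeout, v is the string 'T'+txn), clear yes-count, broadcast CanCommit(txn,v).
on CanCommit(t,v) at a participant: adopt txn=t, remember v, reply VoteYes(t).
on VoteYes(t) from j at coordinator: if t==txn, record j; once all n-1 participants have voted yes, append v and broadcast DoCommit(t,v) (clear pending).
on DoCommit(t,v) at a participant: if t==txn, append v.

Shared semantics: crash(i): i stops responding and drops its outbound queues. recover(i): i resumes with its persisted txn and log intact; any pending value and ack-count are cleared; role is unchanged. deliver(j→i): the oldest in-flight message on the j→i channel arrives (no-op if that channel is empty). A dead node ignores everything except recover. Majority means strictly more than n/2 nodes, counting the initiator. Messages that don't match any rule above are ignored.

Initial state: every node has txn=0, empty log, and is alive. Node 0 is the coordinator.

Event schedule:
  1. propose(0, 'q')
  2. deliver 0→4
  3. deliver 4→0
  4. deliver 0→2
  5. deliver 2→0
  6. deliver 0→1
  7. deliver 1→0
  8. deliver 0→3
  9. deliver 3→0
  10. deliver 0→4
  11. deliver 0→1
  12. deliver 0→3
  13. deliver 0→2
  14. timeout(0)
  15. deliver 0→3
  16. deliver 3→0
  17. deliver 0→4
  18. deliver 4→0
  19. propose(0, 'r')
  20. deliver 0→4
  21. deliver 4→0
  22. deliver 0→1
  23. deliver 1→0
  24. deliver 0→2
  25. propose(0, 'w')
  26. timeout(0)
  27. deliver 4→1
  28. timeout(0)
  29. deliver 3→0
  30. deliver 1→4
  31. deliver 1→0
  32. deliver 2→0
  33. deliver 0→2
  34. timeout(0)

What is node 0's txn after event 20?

3

after 1 — propose(0,'q'): n0:coor/t1/[-]
after 2 — deliver 0→4: n4:part/t1/[-]
after 3 — deliver 4→0: ·
after 4 — deliver 0→2: n2:part/t1/[-]
after 5 — deliver 2→0: ·
after 6 — deliver 0→1: n1:part/t1/[-]
after 7 — deliver 1→0: ·
after 8 — deliver 0→3: n3:part/t1/[-]
after 9 — deliver 3→0: n0:coor/t1/[q]
after 10 — deliver 0→4: n4:part/t1/[q]
after 11 — deliver 0→1: n1:part/t1/[q]
after 12 — deliver 0→3: n3:part/t1/[q]
after 13 — deliver 0→2: n2:part/t1/[q]
after 14 — timeout(0): n0:coor/t2/[q]
after 15 — deliver 0→3: n3:part/t2/[q]
after 16 — deliver 3→0: ·
after 17 — deliver 0→4: n4:part/t2/[q]
after 18 — deliver 4→0: ·
after 19 — propose(0,'r'): n0:coor/t3/[q]
after 20 — deliver 0→4: n4:part/t3/[q]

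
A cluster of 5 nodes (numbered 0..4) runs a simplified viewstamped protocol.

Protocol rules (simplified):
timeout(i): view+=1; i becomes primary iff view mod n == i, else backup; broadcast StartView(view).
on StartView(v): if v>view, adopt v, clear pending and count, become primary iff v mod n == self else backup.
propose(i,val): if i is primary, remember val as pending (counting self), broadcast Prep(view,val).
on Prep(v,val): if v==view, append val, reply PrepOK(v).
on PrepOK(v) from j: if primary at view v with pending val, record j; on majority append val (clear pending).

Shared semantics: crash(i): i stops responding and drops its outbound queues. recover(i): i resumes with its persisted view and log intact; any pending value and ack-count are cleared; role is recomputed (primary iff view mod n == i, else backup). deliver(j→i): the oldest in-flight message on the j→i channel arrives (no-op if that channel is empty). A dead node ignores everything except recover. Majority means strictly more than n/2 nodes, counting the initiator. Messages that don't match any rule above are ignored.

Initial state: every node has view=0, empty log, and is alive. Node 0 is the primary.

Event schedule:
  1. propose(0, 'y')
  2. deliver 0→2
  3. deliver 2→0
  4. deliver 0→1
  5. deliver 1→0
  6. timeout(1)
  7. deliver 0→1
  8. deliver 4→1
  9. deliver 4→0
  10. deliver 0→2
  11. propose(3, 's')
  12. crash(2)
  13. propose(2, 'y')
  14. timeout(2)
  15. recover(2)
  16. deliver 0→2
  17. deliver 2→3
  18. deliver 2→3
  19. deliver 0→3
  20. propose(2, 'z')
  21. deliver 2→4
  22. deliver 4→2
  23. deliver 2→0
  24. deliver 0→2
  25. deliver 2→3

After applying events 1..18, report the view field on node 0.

0

step 1 propose(0,'y'): —
step 2 deliver 0→2: 2={back,v=0,log=y}
step 3 deliver 2→0: —
step 4 deliver 0→1: 1={back,v=0,log=y}
step 5 deliver 1→0: 0={prim,v=0,log=y}
step 6 timeout(1): 1={prim,v=1,log=y}
step 7 deliver 0→1: —
step 8 deliver 4→1: —
step 9 deliver 4→0: —
step 10 deliver 0→2: —
step 11 propose(3,'s'): —
step 12 crash(2): 2={✗back,v=0,log=y}
step 13 propose(2,'y'): —
step 14 timeout(2): —
step 15 recover(2): 2={back,v=0,log=y}
step 16 deliver 0→2: —
step 17 deliver 2→3: —
step 18 deliver 2→3: —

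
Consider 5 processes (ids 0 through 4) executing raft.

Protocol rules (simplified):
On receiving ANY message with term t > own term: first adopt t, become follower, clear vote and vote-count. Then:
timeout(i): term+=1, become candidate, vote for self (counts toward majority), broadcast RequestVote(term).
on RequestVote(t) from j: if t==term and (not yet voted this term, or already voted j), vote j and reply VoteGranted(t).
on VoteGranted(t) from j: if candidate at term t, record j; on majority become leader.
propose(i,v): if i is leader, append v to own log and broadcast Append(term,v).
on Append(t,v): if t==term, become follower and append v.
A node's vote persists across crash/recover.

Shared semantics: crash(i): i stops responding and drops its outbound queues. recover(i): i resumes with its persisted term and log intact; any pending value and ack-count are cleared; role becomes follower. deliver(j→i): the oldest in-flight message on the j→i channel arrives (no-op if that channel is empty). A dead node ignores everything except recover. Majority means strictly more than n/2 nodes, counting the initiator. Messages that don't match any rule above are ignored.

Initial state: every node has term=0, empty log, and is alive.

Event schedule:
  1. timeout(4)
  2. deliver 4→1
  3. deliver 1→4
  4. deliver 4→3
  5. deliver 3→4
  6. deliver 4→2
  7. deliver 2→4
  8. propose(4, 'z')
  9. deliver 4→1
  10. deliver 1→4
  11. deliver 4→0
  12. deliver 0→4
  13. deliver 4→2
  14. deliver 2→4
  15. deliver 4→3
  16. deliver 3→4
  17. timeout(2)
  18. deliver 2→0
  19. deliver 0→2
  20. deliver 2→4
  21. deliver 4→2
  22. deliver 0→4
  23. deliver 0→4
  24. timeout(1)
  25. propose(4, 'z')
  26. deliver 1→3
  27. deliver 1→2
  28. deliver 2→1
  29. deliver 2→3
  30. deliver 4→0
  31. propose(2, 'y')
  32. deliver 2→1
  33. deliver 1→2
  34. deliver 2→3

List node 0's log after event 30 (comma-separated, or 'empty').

empty

e1 timeout(4): 4[cand,t=1,-]
e2 deliver 4→1: 1[foll,t=1,-]
e3 deliver 1→4: ·
e4 deliver 4→3: 3[foll,t=1,-]
e5 deliver 3→4: 4[lead,t=1,-]
e6 deliver 4→2: 2[foll,t=1,-]
e7 deliver 2→4: ·
e8 propose(4,'z'): 4[lead,t=1,z]
e9 deliver 4→1: 1[foll,t=1,z]
e10 deliver 1→4: ·
e11 deliver 4→0: 0[foll,t=1,-]
e12 deliver 0→4: ·
e13 deliver 4→2: 2[foll,t=1,z]
e14 deliver 2→4: ·
e15 deliver 4→3: 3[foll,t=1,z]
e16 deliver 3→4: ·
e17 timeout(2): 2[cand,t=2,z]
e18 deliver 2→0: 0[foll,t=2,-]
e19 deliver 0→2: ·
e20 deliver 2→4: 4[foll,t=2,z]
e21 deliver 4→2: 2[lead,t=2,z]
e22 deliver 0→4: ·
e23 deliver 0→4: ·
e24 timeout(1): 1[cand,t=2,z]
e25 propose(4,'z'): ·
e26 deliver 1→3: 3[foll,t=2,z]
e27 deliver 1→2: ·
e28 deliver 2→1: ·
e29 deliver 2→3: ·
e30 deliver 4→0: ·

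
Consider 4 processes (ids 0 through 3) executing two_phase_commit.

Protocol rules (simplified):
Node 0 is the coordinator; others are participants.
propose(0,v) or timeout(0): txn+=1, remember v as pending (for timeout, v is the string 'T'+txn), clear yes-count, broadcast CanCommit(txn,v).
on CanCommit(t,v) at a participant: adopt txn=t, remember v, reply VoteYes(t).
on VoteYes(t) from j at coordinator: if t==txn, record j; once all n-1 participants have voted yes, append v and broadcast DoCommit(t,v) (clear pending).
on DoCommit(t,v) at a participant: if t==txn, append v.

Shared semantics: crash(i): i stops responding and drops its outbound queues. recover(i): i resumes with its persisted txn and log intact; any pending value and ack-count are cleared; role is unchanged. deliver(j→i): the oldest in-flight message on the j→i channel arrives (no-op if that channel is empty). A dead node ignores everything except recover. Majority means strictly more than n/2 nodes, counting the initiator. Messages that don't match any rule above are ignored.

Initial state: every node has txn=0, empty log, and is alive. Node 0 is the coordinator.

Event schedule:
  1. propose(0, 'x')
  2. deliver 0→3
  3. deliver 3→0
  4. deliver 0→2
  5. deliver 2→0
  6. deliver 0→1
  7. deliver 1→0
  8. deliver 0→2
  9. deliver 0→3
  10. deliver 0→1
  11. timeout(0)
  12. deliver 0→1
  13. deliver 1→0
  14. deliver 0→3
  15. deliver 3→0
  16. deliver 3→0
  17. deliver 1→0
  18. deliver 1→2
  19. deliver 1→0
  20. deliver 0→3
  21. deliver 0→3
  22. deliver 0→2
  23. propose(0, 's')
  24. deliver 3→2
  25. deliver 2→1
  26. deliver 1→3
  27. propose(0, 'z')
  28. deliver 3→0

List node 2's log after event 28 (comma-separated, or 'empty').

step 1 propose(0,'x'): 0={coor,t=1,log=-}
step 2 deliver 0→3: 3={part,t=1,log=-}
step 3 deliver 3→0: —
step 4 deliver 0→2: 2={part,t=1,log=-}
step 5 deliver 2→0: —
step 6 deliver 0→1: 1={part,t=1,log=-}
step 7 deliver 1→0: 0={coor,t=1,log=x}
step 8 deliver 0→2: 2={part,t=1,log=x}
step 9 deliver 0→3: 3={part,t=1,log=x}
step 10 deliver 0→1: 1={part,t=1,log=x}
step 11 timeout(0): 0={coor,t=2,log=x}
step 12 deliver 0→1: 1={part,t=2,log=x}
step 13 deliver 1→0: —
step 14 deliver 0→3: 3={part,t=2,log=x}
step 15 deliver 3→0: —
step 16 deliver 3→0: —
step 17 deliver 1→0: —
step 18 deliver 1→2: —
step 19 deliver 1→0: —
step 20 deliver 0→3: —
step 21 deliver 0→3: —
step 22 deliver 0→2: 2={part,t=2,log=x}
step 23 propose(0,'s'): 0={coor,t=3,log=x}
step 24 deliver 3→2: —
step 25 deliver 2→1: —
step 26 deliver 1→3: —
step 27 propose(0,'z'): 0={coor,t=4,log=x}
step 28 deliver 3→0: —

x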